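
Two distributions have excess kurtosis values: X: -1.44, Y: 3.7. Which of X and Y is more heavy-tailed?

Higher excess kurtosis ⇒ heavier tails relative to the normal distribution.
-1.44 vs 3.7: the larger is 3.7, so Y has heavier tails. (Y is leptokurtic — heavier-than-normal tails; the other is platykurtic.)

Y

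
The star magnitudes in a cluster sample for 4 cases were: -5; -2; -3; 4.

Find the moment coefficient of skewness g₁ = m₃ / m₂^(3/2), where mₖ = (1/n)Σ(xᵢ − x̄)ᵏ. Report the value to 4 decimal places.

0.7950

x̄ = (-5 - 2 - 3 + 4) / 4 = -1.5000
deviations (xᵢ − x̄): -3.5000, -0.5000, -1.5000, 5.5000
Σ(xᵢ − x̄)² = 45.0000 ⇒ m₂ = 45.0000/4 = 11.25000
Σ(xᵢ − x̄)³ = 120.0000 ⇒ m₃ = 120.0000/4 = 30.00000
m₂^(3/2) = 11.25000^(1.5) = 37.73365
g₁ = m₃ / m₂^(3/2) = 30.00000 / 37.73365 ≈ 0.7950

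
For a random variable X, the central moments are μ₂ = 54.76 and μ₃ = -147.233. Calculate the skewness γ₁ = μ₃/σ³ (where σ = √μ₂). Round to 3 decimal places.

-0.363

σ = √μ₂ = √54.76 = 7.40000
σ³ = μ₂^(3/2) = 405.22400
γ₁ = μ₃/σ³ = -147.233 / 405.22400 ≈ -0.363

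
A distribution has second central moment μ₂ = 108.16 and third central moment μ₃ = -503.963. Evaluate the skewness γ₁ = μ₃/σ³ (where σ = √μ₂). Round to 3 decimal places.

-0.448

σ = √μ₂ = √108.16 = 10.40000
σ³ = μ₂^(3/2) = 1124.86400
γ₁ = μ₃/σ³ = -503.963 / 1124.86400 ≈ -0.448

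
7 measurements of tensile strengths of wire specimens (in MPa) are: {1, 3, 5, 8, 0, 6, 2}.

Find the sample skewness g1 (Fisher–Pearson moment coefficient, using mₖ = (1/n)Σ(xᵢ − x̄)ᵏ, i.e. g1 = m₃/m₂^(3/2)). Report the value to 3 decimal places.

0.283

x̄ = (1 + 3 + 5 + 8 + 0 + 6 + 2) / 7 = 3.5714
deviations (xᵢ − x̄): -2.5714, -0.5714, 1.4286, 4.4286, -3.5714, 2.4286, -1.5714
Σ(xᵢ − x̄)² = 49.7143 ⇒ m₂ = 49.7143/7 = 7.10204
Σ(xᵢ − x̄)³ = 37.4694 ⇒ m₃ = 37.4694/7 = 5.35277
m₂^(3/2) = 7.10204^(1.5) = 18.92669
g1 = m₃ / m₂^(3/2) = 5.35277 / 18.92669 ≈ 0.283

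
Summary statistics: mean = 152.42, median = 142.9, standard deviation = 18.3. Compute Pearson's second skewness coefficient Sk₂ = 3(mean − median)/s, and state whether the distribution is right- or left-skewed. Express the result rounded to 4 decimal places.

Sk₂ = 3(152.42 − 142.9) / 18.3 = 3 × 9.5200 / 18.3
    = 28.5600 / 18.3 ≈ 1.5607
Sk₂ > 0 ⇒ mean > median ⇒ right-skewed (positive skew).

1.5607, right-skewed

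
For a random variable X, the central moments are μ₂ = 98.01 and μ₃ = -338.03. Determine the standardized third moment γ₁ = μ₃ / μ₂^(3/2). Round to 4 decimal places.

-0.3484

σ = √μ₂ = √98.01 = 9.90000
σ³ = μ₂^(3/2) = 970.29900
γ₁ = μ₃/σ³ = -338.03 / 970.29900 ≈ -0.3484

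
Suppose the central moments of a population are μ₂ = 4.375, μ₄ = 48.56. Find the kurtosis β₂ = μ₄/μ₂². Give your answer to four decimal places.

2.5370

μ₂² = 4.375² = 19.14063
μ₄/μ₂² = 48.56 / 19.14063 = 2.53701
β₂ ≈ 2.5370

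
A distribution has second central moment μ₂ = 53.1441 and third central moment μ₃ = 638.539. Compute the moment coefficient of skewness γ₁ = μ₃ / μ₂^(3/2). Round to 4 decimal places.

1.6482

σ = √μ₂ = √53.1441 = 7.29000
σ³ = μ₂^(3/2) = 387.42049
γ₁ = μ₃/σ³ = 638.539 / 387.42049 ≈ 1.6482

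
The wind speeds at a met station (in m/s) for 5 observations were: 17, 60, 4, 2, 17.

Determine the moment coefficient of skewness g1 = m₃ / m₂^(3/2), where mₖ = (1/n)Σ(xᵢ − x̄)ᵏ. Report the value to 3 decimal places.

x̄ = (17 + 60 + 4 + 2 + 17) / 5 = 20.0000
deviations (xᵢ − x̄): -3.0000, 40.0000, -16.0000, -18.0000, -3.0000
Σ(xᵢ − x̄)² = 2198.0000 ⇒ m₂ = 2198.0000/5 = 439.60000
Σ(xᵢ − x̄)³ = 54018.0000 ⇒ m₃ = 54018.0000/5 = 10803.60000
m₂^(3/2) = 439.60000^(1.5) = 9216.93502
g1 = m₃ / m₂^(3/2) = 10803.60000 / 9216.93502 ≈ 1.172

1.172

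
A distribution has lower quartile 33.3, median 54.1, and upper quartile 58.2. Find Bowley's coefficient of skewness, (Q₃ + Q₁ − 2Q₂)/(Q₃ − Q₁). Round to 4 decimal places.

-0.6707

numerator: Q₃ + Q₁ − 2Q₂ = 58.2 + 33.3 − 2×54.1 = -16.7000
denominator: Q₃ − Q₁ = 58.2 − 33.3 = 24.9000
Bowley skewness = -16.7000 / 24.9000 ≈ -0.6707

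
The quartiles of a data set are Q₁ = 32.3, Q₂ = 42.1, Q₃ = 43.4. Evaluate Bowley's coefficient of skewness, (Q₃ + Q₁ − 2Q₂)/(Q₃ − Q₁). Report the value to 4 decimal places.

numerator: Q₃ + Q₁ − 2Q₂ = 43.4 + 32.3 − 2×42.1 = -8.5000
denominator: Q₃ − Q₁ = 43.4 − 32.3 = 11.1000
Bowley skewness = -8.5000 / 11.1000 ≈ -0.7658

-0.7658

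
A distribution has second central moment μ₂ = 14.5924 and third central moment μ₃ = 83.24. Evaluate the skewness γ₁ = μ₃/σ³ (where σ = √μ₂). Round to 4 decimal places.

1.4933

σ = √μ₂ = √14.5924 = 3.82000
σ³ = μ₂^(3/2) = 55.74297
γ₁ = μ₃/σ³ = 83.24 / 55.74297 ≈ 1.4933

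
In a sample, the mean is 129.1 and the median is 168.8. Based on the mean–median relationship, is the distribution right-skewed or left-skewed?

left-skewed

mean − median = 129.1 − 168.8 = -39.7
mean < median ⇒ the longer tail is on the left ⇒ left-skewed (negatively skewed).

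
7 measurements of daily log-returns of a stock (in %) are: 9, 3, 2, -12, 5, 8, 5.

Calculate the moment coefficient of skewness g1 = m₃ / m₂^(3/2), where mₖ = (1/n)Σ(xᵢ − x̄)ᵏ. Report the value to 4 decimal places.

-1.5115

x̄ = (9 + 3 + 2 - 12 + 5 + 8 + 5) / 7 = 2.8571
deviations (xᵢ − x̄): 6.1429, 0.1429, -0.8571, -14.8571, 2.1429, 5.1429, 2.1429
Σ(xᵢ − x̄)² = 294.8571 ⇒ m₂ = 294.8571/7 = 42.12245
Σ(xᵢ − x̄)³ = -2892.6122 ⇒ m₃ = -2892.6122/7 = -413.23032
m₂^(3/2) = 42.12245^(1.5) = 273.38232
g1 = m₃ / m₂^(3/2) = -413.23032 / 273.38232 ≈ -1.5115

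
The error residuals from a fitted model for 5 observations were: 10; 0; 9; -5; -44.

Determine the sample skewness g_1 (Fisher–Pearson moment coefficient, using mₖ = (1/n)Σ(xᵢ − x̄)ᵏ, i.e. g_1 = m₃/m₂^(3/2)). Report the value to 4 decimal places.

x̄ = (10 + 0 + 9 - 5 - 44) / 5 = -6.0000
deviations (xᵢ − x̄): 16.0000, 6.0000, 15.0000, 1.0000, -38.0000
Σ(xᵢ − x̄)² = 1962.0000 ⇒ m₂ = 1962.0000/5 = 392.40000
Σ(xᵢ − x̄)³ = -47184.0000 ⇒ m₃ = -47184.0000/5 = -9436.80000
m₂^(3/2) = 392.40000^(1.5) = 7773.08645
g_1 = m₃ / m₂^(3/2) = -9436.80000 / 7773.08645 ≈ -1.2140

-1.2140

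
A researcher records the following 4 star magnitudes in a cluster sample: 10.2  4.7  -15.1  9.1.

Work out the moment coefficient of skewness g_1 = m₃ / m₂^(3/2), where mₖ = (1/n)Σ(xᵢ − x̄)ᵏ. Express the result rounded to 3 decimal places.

-1.022

x̄ = (10.2 + 4.7 - 15.1 + 9.1) / 4 = 2.2250
deviations (xᵢ − x̄): 7.9750, 2.4750, -17.3250, 6.8750
Σ(xᵢ − x̄)² = 417.1475 ⇒ m₂ = 417.1475/4 = 104.28688
Σ(xᵢ − x̄)³ = -4352.8691 ⇒ m₃ = -4352.8691/4 = -1088.21728
m₂^(3/2) = 104.28688^(1.5) = 1064.98743
g_1 = m₃ / m₂^(3/2) = -1088.21728 / 1064.98743 ≈ -1.022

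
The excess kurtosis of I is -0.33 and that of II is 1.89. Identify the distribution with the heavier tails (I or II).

II

Higher excess kurtosis ⇒ heavier tails relative to the normal distribution.
-0.33 vs 1.89: the larger is 1.89, so II has heavier tails. (II is leptokurtic — heavier-than-normal tails; the other is platykurtic.)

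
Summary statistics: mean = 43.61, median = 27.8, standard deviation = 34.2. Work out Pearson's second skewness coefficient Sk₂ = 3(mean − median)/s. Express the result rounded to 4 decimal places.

1.3868

Sk₂ = 3(43.61 − 27.8) / 34.2 = 3 × 15.8100 / 34.2
    = 47.4300 / 34.2 ≈ 1.3868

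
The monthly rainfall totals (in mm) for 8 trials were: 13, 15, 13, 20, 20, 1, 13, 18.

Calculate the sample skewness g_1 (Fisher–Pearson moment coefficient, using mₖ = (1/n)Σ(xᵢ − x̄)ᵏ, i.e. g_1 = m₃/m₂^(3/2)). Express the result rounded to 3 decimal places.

-1.209

x̄ = (13 + 15 + 13 + 20 + 20 + 1 + 13 + 18) / 8 = 14.1250
deviations (xᵢ − x̄): -1.1250, 0.8750, -1.1250, 5.8750, 5.8750, -13.1250, -1.1250, 3.8750
Σ(xᵢ − x̄)² = 260.8750 ⇒ m₂ = 260.8750/8 = 32.60938
Σ(xᵢ − x̄)³ = -1800.8438 ⇒ m₃ = -1800.8438/8 = -225.10547
m₂^(3/2) = 32.60938^(1.5) = 186.21459
g_1 = m₃ / m₂^(3/2) = -225.10547 / 186.21459 ≈ -1.209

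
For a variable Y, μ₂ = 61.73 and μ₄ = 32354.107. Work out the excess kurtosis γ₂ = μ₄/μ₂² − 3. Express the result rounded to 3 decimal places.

5.491

μ₂² = 61.73² = 3810.59290
μ₄/μ₂² = 32354.107 / 3810.59290 = 8.49057
γ₂ = 8.49057 − 3 ≈ 5.491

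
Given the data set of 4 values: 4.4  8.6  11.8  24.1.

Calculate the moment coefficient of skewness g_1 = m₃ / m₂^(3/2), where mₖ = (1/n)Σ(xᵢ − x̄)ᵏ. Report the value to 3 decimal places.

x̄ = (4.4 + 8.6 + 11.8 + 24.1) / 4 = 12.2250
deviations (xᵢ − x̄): -7.8250, -3.6250, -0.4250, 11.8750
Σ(xᵢ − x̄)² = 215.5675 ⇒ m₂ = 215.5675/4 = 53.89188
Σ(xᵢ − x̄)³ = 1147.7194 ⇒ m₃ = 1147.7194/4 = 286.92984
m₂^(3/2) = 53.89188^(1.5) = 395.62611
g_1 = m₃ / m₂^(3/2) = 286.92984 / 395.62611 ≈ 0.725

0.725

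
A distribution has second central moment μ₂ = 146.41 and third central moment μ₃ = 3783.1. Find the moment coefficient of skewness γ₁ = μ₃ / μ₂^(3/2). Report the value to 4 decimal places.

2.1355

σ = √μ₂ = √146.41 = 12.10000
σ³ = μ₂^(3/2) = 1771.56100
γ₁ = μ₃/σ³ = 3783.1 / 1771.56100 ≈ 2.1355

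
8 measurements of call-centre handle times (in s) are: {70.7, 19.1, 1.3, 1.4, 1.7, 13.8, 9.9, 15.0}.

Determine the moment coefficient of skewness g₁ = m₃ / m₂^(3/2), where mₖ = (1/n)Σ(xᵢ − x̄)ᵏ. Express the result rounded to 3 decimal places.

x̄ = (70.7 + 19.1 + 1.3 + 1.4 + 1.7 + 13.8 + 9.9 + 15.0) / 8 = 16.6125
deviations (xᵢ − x̄): 54.0875, 2.4875, -15.3125, -15.2125, -14.9125, -2.8125, -6.7125, -1.6125
Σ(xᵢ − x̄)² = 3675.4888 ⇒ m₂ = 3675.4888/8 = 459.43609
Σ(xᵢ − x̄)³ = 147490.0702 ⇒ m₃ = 147490.0702/8 = 18436.25877
m₂^(3/2) = 459.43609^(1.5) = 9847.76477
g₁ = m₃ / m₂^(3/2) = 18436.25877 / 9847.76477 ≈ 1.872

1.872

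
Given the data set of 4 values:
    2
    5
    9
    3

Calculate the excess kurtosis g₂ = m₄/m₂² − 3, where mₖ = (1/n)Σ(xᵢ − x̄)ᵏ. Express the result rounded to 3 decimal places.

x̄ = 4.7500
Σ(xᵢ − x̄)² = 28.7500 ⇒ m₂ = 7.18750
Σ(xᵢ − x̄)⁴ = 392.8281 ⇒ m₄ = 98.20703
m₂² = 51.66016
g₂ = m₄/m₂² − 3 = 1.90102 − 3 ≈ -1.099

-1.099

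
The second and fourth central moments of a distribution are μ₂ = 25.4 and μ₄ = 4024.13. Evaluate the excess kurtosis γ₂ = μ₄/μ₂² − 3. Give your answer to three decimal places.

3.237

μ₂² = 25.4² = 645.16000
μ₄/μ₂² = 4024.13 / 645.16000 = 6.23741
γ₂ = 6.23741 − 3 ≈ 3.237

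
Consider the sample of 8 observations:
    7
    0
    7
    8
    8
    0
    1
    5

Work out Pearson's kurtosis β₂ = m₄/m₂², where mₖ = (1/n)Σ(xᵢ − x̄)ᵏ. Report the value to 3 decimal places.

x̄ = 4.5000
Σ(xᵢ − x̄)² = 90.0000 ⇒ m₂ = 11.25000
Σ(xᵢ − x̄)⁴ = 1348.5000 ⇒ m₄ = 168.56250
m₂² = 126.56250
β₂ = m₄/m₂² = 168.56250 / 126.56250 ≈ 1.332

1.332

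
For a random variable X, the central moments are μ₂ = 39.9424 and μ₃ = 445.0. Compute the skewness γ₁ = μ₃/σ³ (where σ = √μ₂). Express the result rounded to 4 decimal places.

1.7628

σ = √μ₂ = √39.9424 = 6.32000
σ³ = μ₂^(3/2) = 252.43597
γ₁ = μ₃/σ³ = 445.0 / 252.43597 ≈ 1.7628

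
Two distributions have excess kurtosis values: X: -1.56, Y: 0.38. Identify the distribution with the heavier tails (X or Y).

Y

Higher excess kurtosis ⇒ heavier tails relative to the normal distribution.
-1.56 vs 0.38: the larger is 0.38, so Y has heavier tails. (Y is leptokurtic — heavier-than-normal tails; the other is platykurtic.)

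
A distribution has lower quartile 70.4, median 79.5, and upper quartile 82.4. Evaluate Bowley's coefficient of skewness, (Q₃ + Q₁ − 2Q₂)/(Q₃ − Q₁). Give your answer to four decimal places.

-0.5167

numerator: Q₃ + Q₁ − 2Q₂ = 82.4 + 70.4 − 2×79.5 = -6.2000
denominator: Q₃ − Q₁ = 82.4 − 70.4 = 12.0000
Bowley skewness = -6.2000 / 12.0000 ≈ -0.5167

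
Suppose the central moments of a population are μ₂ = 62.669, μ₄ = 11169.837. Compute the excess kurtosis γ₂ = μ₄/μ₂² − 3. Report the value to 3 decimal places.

-0.156

μ₂² = 62.669² = 3927.40356
μ₄/μ₂² = 11169.837 / 3927.40356 = 2.84408
γ₂ = 2.84408 − 3 ≈ -0.156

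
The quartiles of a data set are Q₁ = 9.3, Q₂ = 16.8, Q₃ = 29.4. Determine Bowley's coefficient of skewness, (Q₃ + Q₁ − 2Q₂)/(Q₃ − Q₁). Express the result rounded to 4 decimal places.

0.2537

numerator: Q₃ + Q₁ − 2Q₂ = 29.4 + 9.3 − 2×16.8 = 5.1000
denominator: Q₃ − Q₁ = 29.4 − 9.3 = 20.1000
Bowley skewness = 5.1000 / 20.1000 ≈ 0.2537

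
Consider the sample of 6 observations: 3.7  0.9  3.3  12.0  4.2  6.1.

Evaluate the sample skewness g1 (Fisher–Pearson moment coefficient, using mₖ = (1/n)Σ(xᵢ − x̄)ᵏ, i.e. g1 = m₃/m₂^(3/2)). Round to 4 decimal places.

x̄ = (3.7 + 0.9 + 3.3 + 12.0 + 4.2 + 6.1) / 6 = 5.0333
deviations (xᵢ − x̄): -1.3333, -4.1333, -1.7333, 6.9667, -0.8333, 1.0667
Σ(xᵢ − x̄)² = 72.2333 ⇒ m₂ = 72.2333/6 = 12.03889
Σ(xᵢ − x̄)³ = 260.5644 ⇒ m₃ = 260.5644/6 = 43.42741
m₂^(3/2) = 12.03889^(1.5) = 41.77146
g1 = m₃ / m₂^(3/2) = 43.42741 / 41.77146 ≈ 1.0396

1.0396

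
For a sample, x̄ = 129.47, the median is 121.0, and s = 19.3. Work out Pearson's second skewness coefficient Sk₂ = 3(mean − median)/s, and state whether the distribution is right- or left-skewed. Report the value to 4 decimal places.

Sk₂ = 3(129.47 − 121.0) / 19.3 = 3 × 8.4700 / 19.3
    = 25.4100 / 19.3 ≈ 1.3166
Sk₂ > 0 ⇒ mean > median ⇒ right-skewed (positive skew).

1.3166, right-skewed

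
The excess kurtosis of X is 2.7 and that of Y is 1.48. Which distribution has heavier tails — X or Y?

Higher excess kurtosis ⇒ heavier tails relative to the normal distribution.
2.7 vs 1.48: the larger is 2.7, so X has heavier tails.

X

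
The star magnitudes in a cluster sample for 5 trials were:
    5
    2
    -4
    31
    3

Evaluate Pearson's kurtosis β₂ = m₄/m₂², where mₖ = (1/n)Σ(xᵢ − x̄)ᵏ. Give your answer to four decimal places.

2.9884

x̄ = 7.4000
Σ(xᵢ − x̄)² = 741.2000 ⇒ m₂ = 148.24000
Σ(xᵢ − x̄)⁴ = 328352.3360 ⇒ m₄ = 65670.46720
m₂² = 21975.09760
β₂ = m₄/m₂² = 65670.46720 / 21975.09760 ≈ 2.9884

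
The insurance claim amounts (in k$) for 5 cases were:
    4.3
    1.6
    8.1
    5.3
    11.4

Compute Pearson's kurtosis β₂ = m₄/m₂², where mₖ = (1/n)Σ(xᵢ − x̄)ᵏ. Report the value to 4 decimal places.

x̄ = 6.1400
Σ(xᵢ − x̄)² = 56.2120 ⇒ m₂ = 11.24240
Σ(xᵢ − x̄)⁴ = 1217.0522 ⇒ m₄ = 243.41044
m₂² = 126.39156
β₂ = m₄/m₂² = 243.41044 / 126.39156 ≈ 1.9258

1.9258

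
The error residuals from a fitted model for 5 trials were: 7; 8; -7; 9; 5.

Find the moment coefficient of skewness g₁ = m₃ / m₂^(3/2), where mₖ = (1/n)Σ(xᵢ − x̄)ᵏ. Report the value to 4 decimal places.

-1.3174

x̄ = (7 + 8 - 7 + 9 + 5) / 5 = 4.4000
deviations (xᵢ − x̄): 2.6000, 3.6000, -11.4000, 4.6000, 0.6000
Σ(xᵢ − x̄)² = 171.2000 ⇒ m₂ = 171.2000/5 = 34.24000
Σ(xᵢ − x̄)³ = -1319.7600 ⇒ m₃ = -1319.7600/5 = -263.95200
m₂^(3/2) = 34.24000^(1.5) = 200.35521
g₁ = m₃ / m₂^(3/2) = -263.95200 / 200.35521 ≈ -1.3174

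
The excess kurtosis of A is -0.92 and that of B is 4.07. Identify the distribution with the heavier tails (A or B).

B

Higher excess kurtosis ⇒ heavier tails relative to the normal distribution.
-0.92 vs 4.07: the larger is 4.07, so B has heavier tails. (B is leptokurtic — heavier-than-normal tails; the other is platykurtic.)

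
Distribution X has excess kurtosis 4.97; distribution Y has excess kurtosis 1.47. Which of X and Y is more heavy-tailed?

Higher excess kurtosis ⇒ heavier tails relative to the normal distribution.
4.97 vs 1.47: the larger is 4.97, so X has heavier tails.

X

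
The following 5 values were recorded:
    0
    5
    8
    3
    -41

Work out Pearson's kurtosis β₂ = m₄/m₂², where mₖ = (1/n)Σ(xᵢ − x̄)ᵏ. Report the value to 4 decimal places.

x̄ = -5.0000
Σ(xᵢ − x̄)² = 1654.0000 ⇒ m₂ = 330.80000
Σ(xᵢ − x̄)⁴ = 1722898.0000 ⇒ m₄ = 344579.60000
m₂² = 109428.64000
β₂ = m₄/m₂² = 344579.60000 / 109428.64000 ≈ 3.1489

3.1489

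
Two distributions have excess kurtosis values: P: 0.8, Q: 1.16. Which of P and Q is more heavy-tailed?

Q

Higher excess kurtosis ⇒ heavier tails relative to the normal distribution.
0.8 vs 1.16: the larger is 1.16, so Q has heavier tails.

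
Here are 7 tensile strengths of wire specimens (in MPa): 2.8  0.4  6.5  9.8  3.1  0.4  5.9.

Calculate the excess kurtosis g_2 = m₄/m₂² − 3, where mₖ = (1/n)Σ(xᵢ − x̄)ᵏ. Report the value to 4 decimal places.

-0.9946

x̄ = 4.1286
Σ(xᵢ − x̄)² = 71.5543 ⇒ m₂ = 10.22204
Σ(xᵢ − x̄)⁴ = 1466.8460 ⇒ m₄ = 209.54942
m₂² = 104.49012
g_2 = m₄/m₂² − 3 = 2.00545 − 3 ≈ -0.9946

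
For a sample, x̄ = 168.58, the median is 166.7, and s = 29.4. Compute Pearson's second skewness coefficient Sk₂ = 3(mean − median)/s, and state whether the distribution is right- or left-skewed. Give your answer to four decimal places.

0.1918, right-skewed

Sk₂ = 3(168.58 − 166.7) / 29.4 = 3 × 1.8800 / 29.4
    = 5.6400 / 29.4 ≈ 0.1918
Sk₂ > 0 ⇒ mean > median ⇒ right-skewed (positive skew).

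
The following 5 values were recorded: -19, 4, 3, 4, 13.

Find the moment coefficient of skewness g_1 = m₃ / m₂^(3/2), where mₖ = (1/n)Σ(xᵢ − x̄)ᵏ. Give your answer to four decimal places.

-1.0312

x̄ = (-19 + 4 + 3 + 4 + 13) / 5 = 1.0000
deviations (xᵢ − x̄): -20.0000, 3.0000, 2.0000, 3.0000, 12.0000
Σ(xᵢ − x̄)² = 566.0000 ⇒ m₂ = 566.0000/5 = 113.20000
Σ(xᵢ − x̄)³ = -6210.0000 ⇒ m₃ = -6210.0000/5 = -1242.00000
m₂^(3/2) = 113.20000^(1.5) = 1204.39693
g_1 = m₃ / m₂^(3/2) = -1242.00000 / 1204.39693 ≈ -1.0312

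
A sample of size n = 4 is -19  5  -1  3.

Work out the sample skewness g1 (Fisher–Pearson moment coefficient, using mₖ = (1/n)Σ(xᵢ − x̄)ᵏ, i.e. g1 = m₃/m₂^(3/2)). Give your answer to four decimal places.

x̄ = (-19 + 5 - 1 + 3) / 4 = -3.0000
deviations (xᵢ − x̄): -16.0000, 8.0000, 2.0000, 6.0000
Σ(xᵢ − x̄)² = 360.0000 ⇒ m₂ = 360.0000/4 = 90.00000
Σ(xᵢ − x̄)³ = -3360.0000 ⇒ m₃ = -3360.0000/4 = -840.00000
m₂^(3/2) = 90.00000^(1.5) = 853.81497
g1 = m₃ / m₂^(3/2) = -840.00000 / 853.81497 ≈ -0.9838

-0.9838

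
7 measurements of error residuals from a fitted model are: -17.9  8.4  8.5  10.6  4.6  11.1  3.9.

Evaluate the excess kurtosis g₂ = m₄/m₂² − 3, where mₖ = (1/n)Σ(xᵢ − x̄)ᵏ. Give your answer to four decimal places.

x̄ = 4.1714
Σ(xᵢ − x̄)² = 613.3543 ⇒ m₂ = 87.62204
Σ(xᵢ − x̄)⁴ = 241996.3264 ⇒ m₄ = 34570.90378
m₂² = 7677.62204
g₂ = m₄/m₂² − 3 = 4.50281 − 3 ≈ 1.5028

1.5028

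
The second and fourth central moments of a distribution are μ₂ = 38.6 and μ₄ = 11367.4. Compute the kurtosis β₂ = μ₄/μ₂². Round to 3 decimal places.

7.629

μ₂² = 38.6² = 1489.96000
μ₄/μ₂² = 11367.4 / 1489.96000 = 7.62933
β₂ ≈ 7.629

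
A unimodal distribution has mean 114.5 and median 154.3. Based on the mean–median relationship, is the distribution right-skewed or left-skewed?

left-skewed

mean − median = 114.5 − 154.3 = -39.8
mean < median ⇒ the longer tail is on the left ⇒ left-skewed (negatively skewed).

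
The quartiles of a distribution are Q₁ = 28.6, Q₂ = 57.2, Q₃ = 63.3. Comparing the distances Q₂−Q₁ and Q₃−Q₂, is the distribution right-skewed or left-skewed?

Q₂ − Q₁ = 28.6;  Q₃ − Q₂ = 6.1
Q₂ − Q₁ > Q₃ − Q₂ ⇒ the lower half is more spread out ⇒ left-skewed.

left-skewed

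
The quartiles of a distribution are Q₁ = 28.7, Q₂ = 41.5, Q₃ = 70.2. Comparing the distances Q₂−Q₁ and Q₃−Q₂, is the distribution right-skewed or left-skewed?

right-skewed

Q₂ − Q₁ = 12.8;  Q₃ − Q₂ = 28.7
Q₃ − Q₂ > Q₂ − Q₁ ⇒ the upper half is more spread out ⇒ right-skewed.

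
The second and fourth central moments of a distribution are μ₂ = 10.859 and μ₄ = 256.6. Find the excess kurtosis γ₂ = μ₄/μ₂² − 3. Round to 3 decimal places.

-0.824

μ₂² = 10.859² = 117.91788
μ₄/μ₂² = 256.6 / 117.91788 = 2.17609
γ₂ = 2.17609 − 3 ≈ -0.824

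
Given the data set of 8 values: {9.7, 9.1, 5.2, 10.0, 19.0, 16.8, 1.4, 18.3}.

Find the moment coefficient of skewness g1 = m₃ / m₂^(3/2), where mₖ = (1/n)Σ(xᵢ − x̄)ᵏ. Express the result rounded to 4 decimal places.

-0.0909

x̄ = (9.7 + 9.1 + 5.2 + 10.0 + 19.0 + 16.8 + 1.4 + 18.3) / 8 = 11.1875
deviations (xᵢ − x̄): -1.4875, -2.0875, -5.9875, -1.1875, 7.8125, 5.6125, -9.7875, 7.1125
Σ(xᵢ − x̄)² = 282.7488 ⇒ m₂ = 282.7488/8 = 35.34359
Σ(xᵢ − x̄)³ = -152.8739 ⇒ m₃ = -152.8739/8 = -19.10924
m₂^(3/2) = 35.34359^(1.5) = 210.11936
g1 = m₃ / m₂^(3/2) = -19.10924 / 210.11936 ≈ -0.0909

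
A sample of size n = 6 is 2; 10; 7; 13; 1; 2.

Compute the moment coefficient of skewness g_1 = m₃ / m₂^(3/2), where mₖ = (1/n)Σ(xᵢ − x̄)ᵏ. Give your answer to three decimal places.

0.389

x̄ = (2 + 10 + 7 + 13 + 1 + 2) / 6 = 5.8333
deviations (xᵢ − x̄): -3.8333, 4.1667, 1.1667, 7.1667, -4.8333, -3.8333
Σ(xᵢ − x̄)² = 122.8333 ⇒ m₂ = 122.8333/6 = 20.47222
Σ(xᵢ − x̄)³ = 216.4444 ⇒ m₃ = 216.4444/6 = 36.07407
m₂^(3/2) = 20.47222^(1.5) = 92.62911
g_1 = m₃ / m₂^(3/2) = 36.07407 / 92.62911 ≈ 0.389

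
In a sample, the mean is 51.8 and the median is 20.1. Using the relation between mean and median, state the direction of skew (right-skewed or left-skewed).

right-skewed

mean − median = 51.8 − 20.1 = 31.7
mean > median ⇒ the longer tail is on the right ⇒ right-skewed (positively skewed).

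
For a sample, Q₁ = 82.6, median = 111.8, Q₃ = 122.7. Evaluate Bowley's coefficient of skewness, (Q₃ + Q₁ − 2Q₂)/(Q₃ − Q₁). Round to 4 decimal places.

numerator: Q₃ + Q₁ − 2Q₂ = 122.7 + 82.6 − 2×111.8 = -18.3000
denominator: Q₃ − Q₁ = 122.7 − 82.6 = 40.1000
Bowley skewness = -18.3000 / 40.1000 ≈ -0.4564

-0.4564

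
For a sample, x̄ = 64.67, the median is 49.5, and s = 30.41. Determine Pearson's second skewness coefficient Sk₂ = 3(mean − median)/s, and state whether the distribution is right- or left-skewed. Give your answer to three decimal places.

1.497, right-skewed

Sk₂ = 3(64.67 − 49.5) / 30.41 = 3 × 15.1700 / 30.41
    = 45.5100 / 30.41 ≈ 1.497
Sk₂ > 0 ⇒ mean > median ⇒ right-skewed (positive skew).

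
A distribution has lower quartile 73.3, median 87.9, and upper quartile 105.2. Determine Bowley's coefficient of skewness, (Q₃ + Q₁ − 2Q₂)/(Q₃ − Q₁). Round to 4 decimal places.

0.0846

numerator: Q₃ + Q₁ − 2Q₂ = 105.2 + 73.3 − 2×87.9 = 2.7000
denominator: Q₃ − Q₁ = 105.2 − 73.3 = 31.9000
Bowley skewness = 2.7000 / 31.9000 ≈ 0.0846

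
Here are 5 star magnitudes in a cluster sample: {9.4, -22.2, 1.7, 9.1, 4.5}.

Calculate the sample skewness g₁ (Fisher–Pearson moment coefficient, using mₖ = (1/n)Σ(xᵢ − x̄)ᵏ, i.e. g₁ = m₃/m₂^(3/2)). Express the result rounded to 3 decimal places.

x̄ = (9.4 - 22.2 + 1.7 + 9.1 + 4.5) / 5 = 0.5000
deviations (xᵢ − x̄): 8.9000, -22.7000, 1.2000, 8.6000, 4.0000
Σ(xᵢ − x̄)² = 685.9000 ⇒ m₂ = 685.9000/5 = 137.18000
Σ(xᵢ − x̄)³ = -10290.3300 ⇒ m₃ = -10290.3300/5 = -2058.06600
m₂^(3/2) = 137.18000^(1.5) = 1606.70519
g₁ = m₃ / m₂^(3/2) = -2058.06600 / 1606.70519 ≈ -1.281

-1.281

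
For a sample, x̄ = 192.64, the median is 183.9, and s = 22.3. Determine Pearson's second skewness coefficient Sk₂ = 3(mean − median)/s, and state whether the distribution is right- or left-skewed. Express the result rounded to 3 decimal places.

1.176, right-skewed

Sk₂ = 3(192.64 − 183.9) / 22.3 = 3 × 8.7400 / 22.3
    = 26.2200 / 22.3 ≈ 1.176
Sk₂ > 0 ⇒ mean > median ⇒ right-skewed (positive skew).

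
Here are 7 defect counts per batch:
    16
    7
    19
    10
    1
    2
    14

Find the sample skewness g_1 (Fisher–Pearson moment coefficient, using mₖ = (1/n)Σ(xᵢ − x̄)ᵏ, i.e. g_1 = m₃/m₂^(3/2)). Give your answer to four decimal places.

x̄ = (16 + 7 + 19 + 10 + 1 + 2 + 14) / 7 = 9.8571
deviations (xᵢ − x̄): 6.1429, -2.8571, 9.1429, 0.1429, -8.8571, -7.8571, 4.1429
Σ(xᵢ − x̄)² = 286.8571 ⇒ m₂ = 286.8571/7 = 40.97959
Σ(xᵢ − x̄)³ = -136.0408 ⇒ m₃ = -136.0408/7 = -19.43440
m₂^(3/2) = 40.97959^(1.5) = 262.33210
g_1 = m₃ / m₂^(3/2) = -19.43440 / 262.33210 ≈ -0.0741

-0.0741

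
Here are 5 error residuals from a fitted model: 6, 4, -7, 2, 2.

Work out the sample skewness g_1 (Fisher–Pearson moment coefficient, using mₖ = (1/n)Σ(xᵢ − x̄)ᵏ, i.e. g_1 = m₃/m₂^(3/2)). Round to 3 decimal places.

-1.080

x̄ = (6 + 4 - 7 + 2 + 2) / 5 = 1.4000
deviations (xᵢ − x̄): 4.6000, 2.6000, -8.4000, 0.6000, 0.6000
Σ(xᵢ − x̄)² = 99.2000 ⇒ m₂ = 99.2000/5 = 19.84000
Σ(xᵢ − x̄)³ = -477.3600 ⇒ m₃ = -477.3600/5 = -95.47200
m₂^(3/2) = 19.84000^(1.5) = 88.37156
g_1 = m₃ / m₂^(3/2) = -95.47200 / 88.37156 ≈ -1.080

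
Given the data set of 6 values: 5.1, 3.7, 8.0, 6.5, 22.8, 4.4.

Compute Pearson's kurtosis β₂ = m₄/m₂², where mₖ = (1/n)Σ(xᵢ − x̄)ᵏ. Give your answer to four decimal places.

3.8745

x̄ = 8.4167
Σ(xᵢ − x̄)² = 260.1083 ⇒ m₂ = 43.35139
Σ(xᵢ − x̄)⁴ = 43689.2009 ⇒ m₄ = 7281.53349
m₂² = 1879.34292
β₂ = m₄/m₂² = 7281.53349 / 1879.34292 ≈ 3.8745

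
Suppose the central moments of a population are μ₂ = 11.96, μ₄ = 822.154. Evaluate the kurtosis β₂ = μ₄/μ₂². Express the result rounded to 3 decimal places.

μ₂² = 11.96² = 143.04160
μ₄/μ₂² = 822.154 / 143.04160 = 5.74766
β₂ ≈ 5.748

5.748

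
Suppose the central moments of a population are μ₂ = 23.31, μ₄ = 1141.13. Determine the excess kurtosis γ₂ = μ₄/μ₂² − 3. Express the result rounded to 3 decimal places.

μ₂² = 23.31² = 543.35610
μ₄/μ₂² = 1141.13 / 543.35610 = 2.10015
γ₂ = 2.10015 − 3 ≈ -0.900

-0.900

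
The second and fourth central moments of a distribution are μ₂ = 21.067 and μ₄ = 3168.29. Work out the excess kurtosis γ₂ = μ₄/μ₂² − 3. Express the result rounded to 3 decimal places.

4.139

μ₂² = 21.067² = 443.81849
μ₄/μ₂² = 3168.29 / 443.81849 = 7.13871
γ₂ = 7.13871 − 3 ≈ 4.139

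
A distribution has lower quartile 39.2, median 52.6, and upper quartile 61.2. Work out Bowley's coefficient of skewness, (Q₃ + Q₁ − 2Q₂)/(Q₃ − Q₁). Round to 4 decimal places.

numerator: Q₃ + Q₁ − 2Q₂ = 61.2 + 39.2 − 2×52.6 = -4.8000
denominator: Q₃ − Q₁ = 61.2 − 39.2 = 22.0000
Bowley skewness = -4.8000 / 22.0000 ≈ -0.2182

-0.2182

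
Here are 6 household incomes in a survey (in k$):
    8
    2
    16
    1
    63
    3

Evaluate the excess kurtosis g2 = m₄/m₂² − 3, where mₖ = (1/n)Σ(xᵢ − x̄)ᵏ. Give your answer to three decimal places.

x̄ = 15.5000
Σ(xᵢ − x̄)² = 2861.5000 ⇒ m₂ = 476.91667
Σ(xᵢ − x̄)⁴ = 5195662.3750 ⇒ m₄ = 865943.72917
m₂² = 227449.50694
g2 = m₄/m₂² − 3 = 3.80719 − 3 ≈ 0.807

0.807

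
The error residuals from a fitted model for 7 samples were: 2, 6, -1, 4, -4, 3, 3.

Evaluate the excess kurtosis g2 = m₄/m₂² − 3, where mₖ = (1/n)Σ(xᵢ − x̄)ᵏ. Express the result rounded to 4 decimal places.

x̄ = 1.8571
Σ(xᵢ − x̄)² = 66.8571 ⇒ m₂ = 9.55102
Σ(xᵢ − x̄)⁴ = 1562.6239 ⇒ m₄ = 223.23199
m₂² = 91.22199
g2 = m₄/m₂² − 3 = 2.44713 − 3 ≈ -0.5529

-0.5529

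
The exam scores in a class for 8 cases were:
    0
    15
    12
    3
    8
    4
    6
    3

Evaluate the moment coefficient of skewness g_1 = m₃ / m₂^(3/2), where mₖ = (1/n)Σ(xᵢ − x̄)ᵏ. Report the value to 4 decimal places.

x̄ = (0 + 15 + 12 + 3 + 8 + 4 + 6 + 3) / 8 = 6.3750
deviations (xᵢ − x̄): -6.3750, 8.6250, 5.6250, -3.3750, 1.6250, -2.3750, -0.3750, -3.3750
Σ(xᵢ − x̄)² = 177.8750 ⇒ m₂ = 177.8750/8 = 22.23438
Σ(xᵢ − x̄)³ = 474.4688 ⇒ m₃ = 474.4688/8 = 59.30859
m₂^(3/2) = 22.23438^(1.5) = 104.84251
g_1 = m₃ / m₂^(3/2) = 59.30859 / 104.84251 ≈ 0.5657

0.5657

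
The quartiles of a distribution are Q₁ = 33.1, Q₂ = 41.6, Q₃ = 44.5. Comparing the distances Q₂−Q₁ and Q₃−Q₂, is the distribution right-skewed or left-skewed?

Q₂ − Q₁ = 8.5;  Q₃ − Q₂ = 2.9
Q₂ − Q₁ > Q₃ − Q₂ ⇒ the lower half is more spread out ⇒ left-skewed.

left-skewed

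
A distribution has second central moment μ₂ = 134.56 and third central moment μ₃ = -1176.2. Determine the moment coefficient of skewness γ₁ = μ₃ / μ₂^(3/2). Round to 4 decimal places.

-0.7535

σ = √μ₂ = √134.56 = 11.60000
σ³ = μ₂^(3/2) = 1560.89600
γ₁ = μ₃/σ³ = -1176.2 / 1560.89600 ≈ -0.7535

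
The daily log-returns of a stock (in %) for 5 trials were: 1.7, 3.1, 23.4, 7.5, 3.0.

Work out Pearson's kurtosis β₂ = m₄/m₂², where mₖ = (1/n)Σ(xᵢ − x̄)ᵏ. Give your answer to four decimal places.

x̄ = 7.7400
Σ(xᵢ − x̄)² = 325.7720 ⇒ m₂ = 65.15440
Σ(xᵢ − x̄)⁴ = 62439.7267 ⇒ m₄ = 12487.94534
m₂² = 4245.09584
β₂ = m₄/m₂² = 12487.94534 / 4245.09584 ≈ 2.9417

2.9417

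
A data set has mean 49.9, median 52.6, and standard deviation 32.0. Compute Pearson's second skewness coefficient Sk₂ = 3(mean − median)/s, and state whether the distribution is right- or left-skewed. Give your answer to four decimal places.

Sk₂ = 3(49.9 − 52.6) / 32.0 = 3 × -2.7000 / 32.0
    = -8.1000 / 32.0 ≈ -0.2531
Sk₂ < 0 ⇒ mean < median ⇒ left-skewed (negative skew).

-0.2531, left-skewed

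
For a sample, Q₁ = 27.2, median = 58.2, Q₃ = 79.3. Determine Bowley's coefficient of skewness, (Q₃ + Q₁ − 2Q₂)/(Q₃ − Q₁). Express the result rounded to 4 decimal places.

-0.1900

numerator: Q₃ + Q₁ − 2Q₂ = 79.3 + 27.2 − 2×58.2 = -9.9000
denominator: Q₃ − Q₁ = 79.3 − 27.2 = 52.1000
Bowley skewness = -9.9000 / 52.1000 ≈ -0.1900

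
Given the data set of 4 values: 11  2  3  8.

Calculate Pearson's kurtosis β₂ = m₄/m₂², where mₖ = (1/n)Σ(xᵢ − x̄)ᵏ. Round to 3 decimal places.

1.342

x̄ = 6.0000
Σ(xᵢ − x̄)² = 54.0000 ⇒ m₂ = 13.50000
Σ(xᵢ − x̄)⁴ = 978.0000 ⇒ m₄ = 244.50000
m₂² = 182.25000
β₂ = m₄/m₂² = 244.50000 / 182.25000 ≈ 1.342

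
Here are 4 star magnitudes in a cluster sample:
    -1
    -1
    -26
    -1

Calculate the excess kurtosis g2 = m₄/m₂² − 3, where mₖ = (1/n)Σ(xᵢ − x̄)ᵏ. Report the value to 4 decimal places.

x̄ = -7.2500
Σ(xᵢ − x̄)² = 468.7500 ⇒ m₂ = 117.18750
Σ(xᵢ − x̄)⁴ = 128173.8281 ⇒ m₄ = 32043.45703
m₂² = 13732.91016
g2 = m₄/m₂² − 3 = 2.33333 − 3 ≈ -0.6667

-0.6667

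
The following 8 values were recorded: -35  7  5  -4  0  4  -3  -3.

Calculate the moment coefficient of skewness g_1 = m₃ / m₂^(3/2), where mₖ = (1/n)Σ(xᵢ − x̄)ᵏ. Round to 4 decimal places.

-1.8409

x̄ = (-35 + 7 + 5 - 4 + 0 + 4 - 3 - 3) / 8 = -3.6250
deviations (xᵢ − x̄): -31.3750, 10.6250, 8.6250, -0.3750, 3.6250, 7.6250, 0.6250, 0.6250
Σ(xᵢ − x̄)² = 1243.8750 ⇒ m₂ = 1243.8750/8 = 155.48438
Σ(xᵢ − x̄)³ = -28552.7813 ⇒ m₃ = -28552.7813/8 = -3569.09766
m₂^(3/2) = 155.48438^(1.5) = 1938.78713
g_1 = m₃ / m₂^(3/2) = -3569.09766 / 1938.78713 ≈ -1.8409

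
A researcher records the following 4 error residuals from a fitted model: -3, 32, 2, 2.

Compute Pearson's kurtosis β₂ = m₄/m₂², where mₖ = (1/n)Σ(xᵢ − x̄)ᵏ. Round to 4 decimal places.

2.2826

x̄ = 8.2500
Σ(xᵢ − x̄)² = 768.7500 ⇒ m₂ = 192.18750
Σ(xᵢ − x̄)⁴ = 337236.3281 ⇒ m₄ = 84309.08203
m₂² = 36936.03516
β₂ = m₄/m₂² = 84309.08203 / 36936.03516 ≈ 2.2826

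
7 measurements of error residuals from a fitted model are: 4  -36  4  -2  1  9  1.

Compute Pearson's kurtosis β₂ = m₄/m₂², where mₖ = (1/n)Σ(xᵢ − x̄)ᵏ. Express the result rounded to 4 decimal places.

4.7100

x̄ = -2.7143
Σ(xᵢ − x̄)² = 1363.4286 ⇒ m₂ = 194.77551
Σ(xᵢ − x̄)⁴ = 1250804.5131 ⇒ m₄ = 178686.35902
m₂² = 37937.49938
β₂ = m₄/m₂² = 178686.35902 / 37937.49938 ≈ 4.7100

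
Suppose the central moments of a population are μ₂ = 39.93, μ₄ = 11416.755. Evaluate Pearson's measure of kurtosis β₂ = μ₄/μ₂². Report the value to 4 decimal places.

7.1605

μ₂² = 39.93² = 1594.40490
μ₄/μ₂² = 11416.755 / 1594.40490 = 7.16051
β₂ ≈ 7.1605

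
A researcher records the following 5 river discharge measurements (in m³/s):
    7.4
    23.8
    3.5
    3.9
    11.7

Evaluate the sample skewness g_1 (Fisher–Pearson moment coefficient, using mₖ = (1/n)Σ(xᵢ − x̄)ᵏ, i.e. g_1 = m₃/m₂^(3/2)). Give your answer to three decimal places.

x̄ = (7.4 + 23.8 + 3.5 + 3.9 + 11.7) / 5 = 10.0600
deviations (xᵢ − x̄): -2.6600, 13.7400, -6.5600, -6.1600, 1.6400
Σ(xᵢ − x̄)² = 279.5320 ⇒ m₂ = 279.5320/5 = 55.90640
Σ(xᵢ − x̄)³ = 2063.4862 ⇒ m₃ = 2063.4862/5 = 412.69723
m₂^(3/2) = 55.90640^(1.5) = 418.01541
g_1 = m₃ / m₂^(3/2) = 412.69723 / 418.01541 ≈ 0.987

0.987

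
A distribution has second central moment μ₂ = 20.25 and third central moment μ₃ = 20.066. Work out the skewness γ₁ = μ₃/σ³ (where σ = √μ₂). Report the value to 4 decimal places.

0.2202

σ = √μ₂ = √20.25 = 4.50000
σ³ = μ₂^(3/2) = 91.12500
γ₁ = μ₃/σ³ = 20.066 / 91.12500 ≈ 0.2202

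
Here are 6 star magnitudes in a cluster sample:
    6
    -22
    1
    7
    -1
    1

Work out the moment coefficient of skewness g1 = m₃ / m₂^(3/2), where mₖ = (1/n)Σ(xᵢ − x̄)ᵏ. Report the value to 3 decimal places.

x̄ = (6 - 22 + 1 + 7 - 1 + 1) / 6 = -1.3333
deviations (xᵢ − x̄): 7.3333, -20.6667, 2.3333, 8.3333, 0.3333, 2.3333
Σ(xᵢ − x̄)² = 561.3333 ⇒ m₂ = 561.3333/6 = 93.55556
Σ(xᵢ − x̄)³ = -7828.4444 ⇒ m₃ = -7828.4444/6 = -1304.74074
m₂^(3/2) = 93.55556^(1.5) = 904.90789
g1 = m₃ / m₂^(3/2) = -1304.74074 / 904.90789 ≈ -1.442

-1.442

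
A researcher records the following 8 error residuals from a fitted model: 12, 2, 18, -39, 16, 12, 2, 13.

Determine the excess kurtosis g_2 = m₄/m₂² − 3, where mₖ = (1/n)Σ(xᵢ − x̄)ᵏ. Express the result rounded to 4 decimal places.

x̄ = 4.5000
Σ(xᵢ − x̄)² = 2404.0000 ⇒ m₂ = 300.50000
Σ(xᵢ − x̄)⁴ = 3642941.5000 ⇒ m₄ = 455367.68750
m₂² = 90300.25000
g_2 = m₄/m₂² − 3 = 5.04282 − 3 ≈ 2.0428

2.0428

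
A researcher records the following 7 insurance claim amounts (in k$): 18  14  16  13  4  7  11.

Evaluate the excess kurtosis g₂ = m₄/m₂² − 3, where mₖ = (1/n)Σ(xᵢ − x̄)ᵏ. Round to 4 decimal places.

x̄ = 11.8571
Σ(xᵢ − x̄)² = 146.8571 ⇒ m₂ = 20.97959
Σ(xᵢ − x̄)⁴ = 6109.5627 ⇒ m₄ = 872.79467
m₂² = 440.14327
g₂ = m₄/m₂² − 3 = 1.98298 − 3 ≈ -1.0170

-1.0170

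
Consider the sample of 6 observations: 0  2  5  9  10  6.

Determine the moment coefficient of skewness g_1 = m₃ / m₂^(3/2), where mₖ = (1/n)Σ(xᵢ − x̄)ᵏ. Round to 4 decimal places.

x̄ = (0 + 2 + 5 + 9 + 10 + 6) / 6 = 5.3333
deviations (xᵢ − x̄): -5.3333, -3.3333, -0.3333, 3.6667, 4.6667, 0.6667
Σ(xᵢ − x̄)² = 75.3333 ⇒ m₂ = 75.3333/6 = 12.55556
Σ(xᵢ − x̄)³ = -37.5556 ⇒ m₃ = -37.5556/6 = -6.25926
m₂^(3/2) = 12.55556^(1.5) = 44.48913
g_1 = m₃ / m₂^(3/2) = -6.25926 / 44.48913 ≈ -0.1407

-0.1407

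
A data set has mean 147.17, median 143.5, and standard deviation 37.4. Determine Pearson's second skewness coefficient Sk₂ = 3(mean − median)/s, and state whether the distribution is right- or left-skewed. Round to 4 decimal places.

Sk₂ = 3(147.17 − 143.5) / 37.4 = 3 × 3.6700 / 37.4
    = 11.0100 / 37.4 ≈ 0.2944
Sk₂ > 0 ⇒ mean > median ⇒ right-skewed (positive skew).

0.2944, right-skewed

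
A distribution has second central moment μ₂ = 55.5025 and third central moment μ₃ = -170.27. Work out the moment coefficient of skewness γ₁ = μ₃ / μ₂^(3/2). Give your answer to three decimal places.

-0.412

σ = √μ₂ = √55.5025 = 7.45000
σ³ = μ₂^(3/2) = 413.49362
γ₁ = μ₃/σ³ = -170.27 / 413.49362 ≈ -0.412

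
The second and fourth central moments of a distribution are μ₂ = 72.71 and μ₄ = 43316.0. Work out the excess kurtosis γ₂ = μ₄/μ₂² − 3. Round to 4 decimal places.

μ₂² = 72.71² = 5286.74410
μ₄/μ₂² = 43316.0 / 5286.74410 = 8.19332
γ₂ = 8.19332 − 3 ≈ 5.1933

5.1933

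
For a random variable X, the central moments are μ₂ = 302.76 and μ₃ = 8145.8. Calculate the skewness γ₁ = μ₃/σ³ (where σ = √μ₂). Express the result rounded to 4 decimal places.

σ = √μ₂ = √302.76 = 17.40000
σ³ = μ₂^(3/2) = 5268.02400
γ₁ = μ₃/σ³ = 8145.8 / 5268.02400 ≈ 1.5463

1.5463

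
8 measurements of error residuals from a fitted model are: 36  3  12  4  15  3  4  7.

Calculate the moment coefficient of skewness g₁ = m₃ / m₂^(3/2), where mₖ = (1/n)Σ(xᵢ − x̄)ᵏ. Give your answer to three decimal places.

1.646

x̄ = (36 + 3 + 12 + 4 + 15 + 3 + 4 + 7) / 8 = 10.5000
deviations (xᵢ − x̄): 25.5000, -7.5000, 1.5000, -6.5000, 4.5000, -7.5000, -6.5000, -3.5000
Σ(xᵢ − x̄)² = 882.0000 ⇒ m₂ = 882.0000/8 = 110.25000
Σ(xᵢ − x̄)³ = 15240.0000 ⇒ m₃ = 15240.0000/8 = 1905.00000
m₂^(3/2) = 110.25000^(1.5) = 1157.62500
g₁ = m₃ / m₂^(3/2) = 1905.00000 / 1157.62500 ≈ 1.646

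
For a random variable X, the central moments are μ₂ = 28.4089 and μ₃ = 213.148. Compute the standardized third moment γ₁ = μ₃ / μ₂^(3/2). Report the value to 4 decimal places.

1.4077

σ = √μ₂ = √28.4089 = 5.33000
σ³ = μ₂^(3/2) = 151.41944
γ₁ = μ₃/σ³ = 213.148 / 151.41944 ≈ 1.4077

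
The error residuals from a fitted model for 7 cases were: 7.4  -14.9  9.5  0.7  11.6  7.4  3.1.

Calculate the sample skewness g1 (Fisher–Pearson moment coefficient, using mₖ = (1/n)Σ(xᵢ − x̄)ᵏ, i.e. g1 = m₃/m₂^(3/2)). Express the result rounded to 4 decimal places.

x̄ = (7.4 - 14.9 + 9.5 + 0.7 + 11.6 + 7.4 + 3.1) / 7 = 3.5429
deviations (xᵢ − x̄): 3.8571, -18.4429, 5.9571, -2.8429, 8.0571, 3.8571, -0.4429
Σ(xᵢ − x̄)² = 478.5771 ⇒ m₂ = 478.5771/7 = 68.36816
Σ(xᵢ − x̄)³ = -5446.9729 ⇒ m₃ = -5446.9729/7 = -778.13899
m₂^(3/2) = 68.36816^(1.5) = 565.30245
g1 = m₃ / m₂^(3/2) = -778.13899 / 565.30245 ≈ -1.3765

-1.3765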